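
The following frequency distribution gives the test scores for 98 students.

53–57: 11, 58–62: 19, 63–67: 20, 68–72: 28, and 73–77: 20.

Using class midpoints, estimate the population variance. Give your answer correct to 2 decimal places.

41.72

Midpoints: 55, 60, 65, 70, 75
n = 98, Σfm = 6505, mean = 66.3776
Σfm² = 435875
Σf(m − x̄)² = Σfm² − (Σfm)²/n = 435875 − 6505²/98 = 4089.0306
Population variance = 4089.0306 / 98 = 41.7248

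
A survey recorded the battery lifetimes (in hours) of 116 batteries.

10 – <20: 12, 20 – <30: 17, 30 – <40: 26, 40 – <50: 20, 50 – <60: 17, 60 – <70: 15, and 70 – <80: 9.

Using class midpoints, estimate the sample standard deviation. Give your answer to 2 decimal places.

Midpoints: 15, 25, 35, 45, 55, 65, 75
n = 116, Σfm = 5000, mean = 43.1034
Σfm² = 251100
Σf(m − x̄)² = Σfm² − (Σfm)²/n = 251100 − 5000²/116 = 35582.7586
Sample variance = 35582.7586 / 115 = 309.4153
Standard deviation = √309.4153 = 17.5902

17.59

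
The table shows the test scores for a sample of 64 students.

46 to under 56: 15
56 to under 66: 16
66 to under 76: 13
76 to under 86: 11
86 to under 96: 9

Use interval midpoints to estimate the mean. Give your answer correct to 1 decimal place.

Midpoints: 51, 61, 71, 81, 91
Σfm = 15×51 + 16×61 + 13×71 + 11×81 + 9×91 = 4374
n = Σf = 64
Mean = 4374 / 64 = 68.3438

68.3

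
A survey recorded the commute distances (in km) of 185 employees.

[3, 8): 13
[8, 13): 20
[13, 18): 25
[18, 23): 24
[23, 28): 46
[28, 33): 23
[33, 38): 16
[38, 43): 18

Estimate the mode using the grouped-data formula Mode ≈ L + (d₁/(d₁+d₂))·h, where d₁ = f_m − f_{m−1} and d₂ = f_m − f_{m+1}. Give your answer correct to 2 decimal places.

Modal class: [23, 28) (highest frequency 46).
d₁ = 46 − 24 = 22, d₂ = 46 − 23 = 23
Mode ≈ 23 + (22/(22+23)) × 5 = 23 + 2.4444 = 25.4444

25.44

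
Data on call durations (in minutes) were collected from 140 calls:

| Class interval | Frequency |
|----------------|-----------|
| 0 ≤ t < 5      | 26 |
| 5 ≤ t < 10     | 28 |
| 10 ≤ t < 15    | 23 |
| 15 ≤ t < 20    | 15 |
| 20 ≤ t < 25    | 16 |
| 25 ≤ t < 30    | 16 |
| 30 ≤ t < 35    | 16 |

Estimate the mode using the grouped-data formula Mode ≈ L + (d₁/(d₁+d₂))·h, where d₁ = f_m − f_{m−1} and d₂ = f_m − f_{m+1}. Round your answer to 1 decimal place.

Modal class: 5 ≤ t < 10 (highest frequency 28).
d₁ = 28 − 26 = 2, d₂ = 28 − 23 = 5
Mode ≈ 5 + (2/(2+5)) × 5 = 5 + 1.4286 = 6.4286

6.4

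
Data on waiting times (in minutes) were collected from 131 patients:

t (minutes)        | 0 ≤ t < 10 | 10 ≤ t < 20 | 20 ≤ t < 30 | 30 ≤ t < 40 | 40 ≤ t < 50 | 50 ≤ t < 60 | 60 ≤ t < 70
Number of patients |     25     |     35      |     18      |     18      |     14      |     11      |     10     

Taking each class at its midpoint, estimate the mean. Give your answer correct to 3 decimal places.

Midpoints: 5, 15, 25, 35, 45, 55, 65
Σfm = 25×5 + 35×15 + 18×25 + 18×35 + 14×45 + 11×55 + 10×65 = 3615
n = Σf = 131
Mean = 3615 / 131 = 27.5954

27.595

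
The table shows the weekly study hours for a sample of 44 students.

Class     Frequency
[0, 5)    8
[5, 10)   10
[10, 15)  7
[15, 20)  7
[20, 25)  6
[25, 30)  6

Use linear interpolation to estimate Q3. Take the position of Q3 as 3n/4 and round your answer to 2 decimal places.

20.83

Cumulative frequencies: 8, 18, 25, 32, 38, 44
n = 44; position = 3n/4 = 33.
This falls in the class [20, 25): L = 20, F = 32, f = 6, h = 5.
Upper quartile ≈ 20 + ((33 − 32) / 6) × 5 = 20.8333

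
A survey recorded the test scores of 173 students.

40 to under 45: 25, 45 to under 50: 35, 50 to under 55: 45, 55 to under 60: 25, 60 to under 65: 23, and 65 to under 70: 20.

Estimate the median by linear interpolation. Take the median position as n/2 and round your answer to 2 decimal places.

Cumulative frequencies: 25, 60, 105, 130, 153, 173
n = 173; position = n/2 = 86.5.
This falls in the class 50 to under 55: L = 50, F = 60, f = 45, h = 5.
Median ≈ 50 + ((86.5 − 60) / 45) × 5 = 52.9444

52.94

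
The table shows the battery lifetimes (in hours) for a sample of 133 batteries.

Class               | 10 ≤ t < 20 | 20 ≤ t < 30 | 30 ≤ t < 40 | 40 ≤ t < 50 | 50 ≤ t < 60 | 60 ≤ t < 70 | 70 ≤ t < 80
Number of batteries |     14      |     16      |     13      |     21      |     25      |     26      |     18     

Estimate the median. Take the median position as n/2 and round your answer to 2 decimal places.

51.00

Cumulative frequencies: 14, 30, 43, 64, 89, 115, 133
n = 133; position = n/2 = 66.5.
This falls in the class 50 ≤ t < 60: L = 50, F = 64, f = 25, h = 10.
Median ≈ 50 + ((66.5 − 64) / 25) × 10 = 51.0000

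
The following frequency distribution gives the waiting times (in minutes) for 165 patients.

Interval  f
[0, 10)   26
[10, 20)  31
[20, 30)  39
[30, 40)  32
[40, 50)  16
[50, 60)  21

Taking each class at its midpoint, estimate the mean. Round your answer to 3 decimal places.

Midpoints: 5, 15, 25, 35, 45, 55
Σfm = 26×5 + 31×15 + 39×25 + 32×35 + 16×45 + 21×55 = 4565
n = Σf = 165
Mean = 4565 / 165 = 27.6667

27.667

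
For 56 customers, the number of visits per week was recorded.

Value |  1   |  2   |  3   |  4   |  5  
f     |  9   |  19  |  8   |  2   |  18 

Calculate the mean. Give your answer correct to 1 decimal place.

Values: 1, 2, 3, 4, 5
Σfx = 9×1 + 19×2 + 8×3 + 2×4 + 18×5 = 169
n = Σf = 56
Mean = 169 / 56 = 3.0179

3.0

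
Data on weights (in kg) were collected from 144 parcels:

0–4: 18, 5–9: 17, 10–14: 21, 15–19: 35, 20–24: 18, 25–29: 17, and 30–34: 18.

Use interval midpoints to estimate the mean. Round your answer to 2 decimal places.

Midpoints: 2, 7, 12, 17, 22, 27, 32
Σfm = 18×2 + 17×7 + 21×12 + 35×17 + 18×22 + 17×27 + 18×32 = 2433
n = Σf = 144
Mean = 2433 / 144 = 16.8958

16.90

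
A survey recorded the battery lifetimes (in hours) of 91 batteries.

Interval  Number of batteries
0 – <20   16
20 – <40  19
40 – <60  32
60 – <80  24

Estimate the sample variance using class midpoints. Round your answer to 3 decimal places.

Midpoints: 10, 30, 50, 70
n = 91, Σfm = 4010, mean = 44.0659
Σfm² = 216300
Σf(m − x̄)² = Σfm² − (Σfm)²/n = 216300 − 4010²/91 = 39595.6044
Sample variance = 39595.6044 / 90 = 439.9512

439.951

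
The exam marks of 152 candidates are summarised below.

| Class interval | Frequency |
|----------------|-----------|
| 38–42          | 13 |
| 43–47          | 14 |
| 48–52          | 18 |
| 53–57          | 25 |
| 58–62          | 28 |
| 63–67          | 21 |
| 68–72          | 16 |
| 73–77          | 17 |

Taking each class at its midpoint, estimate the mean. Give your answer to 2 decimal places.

58.32

Midpoints: 40, 45, 50, 55, 60, 65, 70, 75
Σfm = 13×40 + 14×45 + 18×50 + 25×55 + 28×60 + 21×65 + 16×70 + 17×75 = 8865
n = Σf = 152
Mean = 8865 / 152 = 58.3224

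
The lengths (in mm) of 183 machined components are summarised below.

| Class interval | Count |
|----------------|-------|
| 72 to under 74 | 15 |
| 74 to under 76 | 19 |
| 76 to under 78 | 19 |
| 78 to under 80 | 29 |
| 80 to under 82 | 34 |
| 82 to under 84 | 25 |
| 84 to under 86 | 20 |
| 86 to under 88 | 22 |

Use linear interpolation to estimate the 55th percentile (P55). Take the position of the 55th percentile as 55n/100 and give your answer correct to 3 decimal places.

81.097

Cumulative frequencies: 15, 34, 53, 82, 116, 141, 161, 183
n = 183; position = 55n/100 = 100.65.
This falls in the class 80 to under 82: L = 80, F = 82, f = 34, h = 2.
55th percentile ≈ 80 + ((100.65 − 82) / 34) × 2 = 81.0971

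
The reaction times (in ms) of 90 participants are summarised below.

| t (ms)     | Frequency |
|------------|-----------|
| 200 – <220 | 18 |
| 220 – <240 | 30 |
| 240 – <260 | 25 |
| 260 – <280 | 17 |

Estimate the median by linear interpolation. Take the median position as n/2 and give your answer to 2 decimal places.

Cumulative frequencies: 18, 48, 73, 90
n = 90; position = n/2 = 45.
This falls in the class 220 – <240: L = 220, F = 18, f = 30, h = 20.
Median ≈ 220 + ((45 − 18) / 30) × 20 = 238.0000

238.00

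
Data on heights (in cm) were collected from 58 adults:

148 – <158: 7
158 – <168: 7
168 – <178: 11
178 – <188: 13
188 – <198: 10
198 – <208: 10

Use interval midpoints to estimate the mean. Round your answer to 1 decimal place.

Midpoints: 153, 163, 173, 183, 193, 203
Σfm = 7×153 + 7×163 + 11×173 + 13×183 + 10×193 + 10×203 = 10454
n = Σf = 58
Mean = 10454 / 58 = 180.2414

180.2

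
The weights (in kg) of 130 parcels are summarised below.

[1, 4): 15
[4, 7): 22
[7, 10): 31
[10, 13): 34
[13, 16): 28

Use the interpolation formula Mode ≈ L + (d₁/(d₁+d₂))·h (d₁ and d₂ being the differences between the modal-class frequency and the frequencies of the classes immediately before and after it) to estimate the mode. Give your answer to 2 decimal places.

Modal class: [10, 13) (highest frequency 34).
d₁ = 34 − 31 = 3, d₂ = 34 − 28 = 6
Mode ≈ 10 + (3/(3+6)) × 3 = 10 + 1.0000 = 11.0000

11.00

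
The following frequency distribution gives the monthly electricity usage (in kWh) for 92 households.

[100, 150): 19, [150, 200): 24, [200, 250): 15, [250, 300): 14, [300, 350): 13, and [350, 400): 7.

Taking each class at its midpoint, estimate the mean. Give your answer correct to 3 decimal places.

224.457

Midpoints: 125, 175, 225, 275, 325, 375
Σfm = 19×125 + 24×175 + 15×225 + 14×275 + 13×325 + 7×375 = 20650
n = Σf = 92
Mean = 20650 / 92 = 224.4565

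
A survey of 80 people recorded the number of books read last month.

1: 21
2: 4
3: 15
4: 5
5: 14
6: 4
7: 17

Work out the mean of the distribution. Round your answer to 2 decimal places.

Values: 1, 2, 3, 4, 5, 6, 7
Σfx = 21×1 + 4×2 + 15×3 + 5×4 + 14×5 + 4×6 + 17×7 = 307
n = Σf = 80
Mean = 307 / 80 = 3.8375

3.84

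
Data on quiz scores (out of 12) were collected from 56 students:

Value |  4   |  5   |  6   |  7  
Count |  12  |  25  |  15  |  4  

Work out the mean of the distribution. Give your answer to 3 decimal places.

Values: 4, 5, 6, 7
Σfx = 12×4 + 25×5 + 15×6 + 4×7 = 291
n = Σf = 56
Mean = 291 / 56 = 5.1964

5.196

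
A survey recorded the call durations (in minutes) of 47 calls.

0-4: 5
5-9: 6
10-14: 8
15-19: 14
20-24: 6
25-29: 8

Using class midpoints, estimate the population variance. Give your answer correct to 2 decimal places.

59.26

Midpoints: 2, 7, 12, 17, 22, 27
n = 47, Σfm = 734, mean = 15.6170
Σfm² = 14248
Σf(m − x̄)² = Σfm² − (Σfm)²/n = 14248 − 734²/47 = 2785.1064
Population variance = 2785.1064 / 47 = 59.2576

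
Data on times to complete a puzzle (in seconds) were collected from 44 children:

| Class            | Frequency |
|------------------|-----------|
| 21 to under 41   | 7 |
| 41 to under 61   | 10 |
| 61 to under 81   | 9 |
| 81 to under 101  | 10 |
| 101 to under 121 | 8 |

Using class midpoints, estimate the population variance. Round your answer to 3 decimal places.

726.446

Midpoints: 31, 51, 71, 91, 111
n = 44, Σfm = 3164, mean = 71.9091
Σfm² = 259484
Σf(m − x̄)² = Σfm² − (Σfm)²/n = 259484 − 3164²/44 = 31963.6364
Population variance = 31963.6364 / 44 = 726.4463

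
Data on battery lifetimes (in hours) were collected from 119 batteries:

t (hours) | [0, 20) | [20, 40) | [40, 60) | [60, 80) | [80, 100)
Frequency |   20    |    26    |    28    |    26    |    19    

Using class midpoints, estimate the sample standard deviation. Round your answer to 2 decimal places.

26.55

Midpoints: 10, 30, 50, 70, 90
n = 119, Σfm = 5910, mean = 49.6639
Σfm² = 376700
Σf(m − x̄)² = Σfm² − (Σfm)²/n = 376700 − 5910²/119 = 83186.5546
Sample variance = 83186.5546 / 118 = 704.9708
Standard deviation = √704.9708 = 26.5513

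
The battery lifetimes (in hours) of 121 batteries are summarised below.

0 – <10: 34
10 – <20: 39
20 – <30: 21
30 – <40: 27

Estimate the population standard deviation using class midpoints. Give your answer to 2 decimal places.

11.10

Midpoints: 5, 15, 25, 35
n = 121, Σfm = 2225, mean = 18.3884
Σfm² = 55825
Σf(m − x̄)² = Σfm² − (Σfm)²/n = 55825 − 2225²/121 = 14910.7438
Population variance = 14910.7438 / 121 = 123.2293
Standard deviation = √123.2293 = 11.1009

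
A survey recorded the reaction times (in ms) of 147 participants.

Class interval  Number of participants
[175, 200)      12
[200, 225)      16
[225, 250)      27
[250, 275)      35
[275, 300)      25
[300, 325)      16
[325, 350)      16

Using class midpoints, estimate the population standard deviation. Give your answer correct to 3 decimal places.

Midpoints: 187.5, 212.5, 237.5, 262.5, 287.5, 312.5, 337.5
n = 147, Σfm = 38837.5, mean = 264.2007
Σfm² = 10530468.75
Σf(m − x̄)² = Σfm² − (Σfm)²/n = 10530468.75 − 38837.5²/147 = 269574.8299
Population variance = 269574.8299 / 147 = 1833.8424
Standard deviation = √1833.8424 = 42.8234

42.823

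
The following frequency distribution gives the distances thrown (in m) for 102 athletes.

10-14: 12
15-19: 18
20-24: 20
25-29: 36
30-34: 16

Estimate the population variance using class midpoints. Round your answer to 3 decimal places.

Midpoints: 12, 17, 22, 27, 32
n = 102, Σfm = 2374, mean = 23.2745
Σfm² = 59238
Σf(m − x̄)² = Σfm² − (Σfm)²/n = 59238 − 2374²/102 = 3984.3137
Population variance = 3984.3137 / 102 = 39.0619

39.062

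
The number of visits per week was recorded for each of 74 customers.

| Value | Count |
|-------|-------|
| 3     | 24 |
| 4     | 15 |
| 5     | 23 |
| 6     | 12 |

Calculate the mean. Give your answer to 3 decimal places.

Values: 3, 4, 5, 6
Σfx = 24×3 + 15×4 + 23×5 + 12×6 = 319
n = Σf = 74
Mean = 319 / 74 = 4.3108

4.311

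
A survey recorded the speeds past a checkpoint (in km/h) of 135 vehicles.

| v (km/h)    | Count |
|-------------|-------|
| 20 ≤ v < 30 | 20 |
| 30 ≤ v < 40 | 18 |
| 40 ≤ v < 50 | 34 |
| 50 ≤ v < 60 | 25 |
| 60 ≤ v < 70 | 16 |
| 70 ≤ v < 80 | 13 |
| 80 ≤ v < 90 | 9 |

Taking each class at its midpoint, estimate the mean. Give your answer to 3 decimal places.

Midpoints: 25, 35, 45, 55, 65, 75, 85
Σfm = 20×25 + 18×35 + 34×45 + 25×55 + 16×65 + 13×75 + 9×85 = 6815
n = Σf = 135
Mean = 6815 / 135 = 50.4815

50.481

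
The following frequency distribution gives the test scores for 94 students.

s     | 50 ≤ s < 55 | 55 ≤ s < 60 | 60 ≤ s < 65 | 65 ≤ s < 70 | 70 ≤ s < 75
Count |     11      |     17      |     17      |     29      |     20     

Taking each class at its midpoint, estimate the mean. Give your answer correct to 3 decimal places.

Midpoints: 52.5, 57.5, 62.5, 67.5, 72.5
Σfm = 11×52.5 + 17×57.5 + 17×62.5 + 29×67.5 + 20×72.5 = 6025
n = Σf = 94
Mean = 6025 / 94 = 64.0957

64.096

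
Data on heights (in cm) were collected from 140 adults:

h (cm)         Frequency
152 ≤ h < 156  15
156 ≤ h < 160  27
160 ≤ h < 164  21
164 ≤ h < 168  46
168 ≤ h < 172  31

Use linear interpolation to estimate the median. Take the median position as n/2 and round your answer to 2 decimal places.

Cumulative frequencies: 15, 42, 63, 109, 140
n = 140; position = n/2 = 70.
This falls in the class 164 ≤ h < 168: L = 164, F = 63, f = 46, h = 4.
Median ≈ 164 + ((70 − 63) / 46) × 4 = 164.6087

164.61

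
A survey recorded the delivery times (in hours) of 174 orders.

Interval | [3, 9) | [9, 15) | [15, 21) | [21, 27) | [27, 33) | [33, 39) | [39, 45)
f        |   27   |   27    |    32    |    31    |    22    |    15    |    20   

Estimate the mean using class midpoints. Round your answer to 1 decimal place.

Midpoints: 6, 12, 18, 24, 30, 36, 42
Σfm = 27×6 + 27×12 + 32×18 + 31×24 + 22×30 + 15×36 + 20×42 = 3846
n = Σf = 174
Mean = 3846 / 174 = 22.1034

22.1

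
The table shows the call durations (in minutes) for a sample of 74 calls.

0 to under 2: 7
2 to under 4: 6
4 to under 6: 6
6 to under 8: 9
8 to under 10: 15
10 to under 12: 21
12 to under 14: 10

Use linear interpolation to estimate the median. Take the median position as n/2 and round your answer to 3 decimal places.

9.200

Cumulative frequencies: 7, 13, 19, 28, 43, 64, 74
n = 74; position = n/2 = 37.
This falls in the class 8 to under 10: L = 8, F = 28, f = 15, h = 2.
Median ≈ 8 + ((37 − 28) / 15) × 2 = 9.2000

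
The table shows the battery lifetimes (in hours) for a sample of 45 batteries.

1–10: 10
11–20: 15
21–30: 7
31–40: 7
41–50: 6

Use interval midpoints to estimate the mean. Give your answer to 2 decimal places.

21.94

Midpoints: 5.5, 15.5, 25.5, 35.5, 45.5
Σfm = 10×5.5 + 15×15.5 + 7×25.5 + 7×35.5 + 6×45.5 = 987.5
n = Σf = 45
Mean = 987.5 / 45 = 21.9444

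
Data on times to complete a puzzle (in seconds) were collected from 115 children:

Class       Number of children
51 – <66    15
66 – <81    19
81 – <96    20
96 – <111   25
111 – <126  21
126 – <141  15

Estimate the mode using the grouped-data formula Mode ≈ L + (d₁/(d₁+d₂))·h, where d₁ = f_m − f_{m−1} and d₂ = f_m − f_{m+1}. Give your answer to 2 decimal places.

104.33

Modal class: 96 – <111 (highest frequency 25).
d₁ = 25 − 20 = 5, d₂ = 25 − 21 = 4
Mode ≈ 96 + (5/(5+4)) × 15 = 96 + 8.3333 = 104.3333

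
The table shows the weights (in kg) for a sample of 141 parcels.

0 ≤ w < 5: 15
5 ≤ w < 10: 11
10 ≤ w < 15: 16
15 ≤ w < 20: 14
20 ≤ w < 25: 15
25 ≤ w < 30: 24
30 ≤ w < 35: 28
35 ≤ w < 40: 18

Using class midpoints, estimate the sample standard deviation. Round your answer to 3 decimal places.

Midpoints: 2.5, 7.5, 12.5, 17.5, 22.5, 27.5, 32.5, 37.5
n = 141, Σfm = 3147.5, mean = 22.3227
Σfm² = 88131.25
Σf(m − x̄)² = Σfm² − (Σfm)²/n = 88131.25 − 3147.5²/141 = 17870.5674
Sample variance = 17870.5674 / 140 = 127.6469
Standard deviation = √127.6469 = 11.2981

11.298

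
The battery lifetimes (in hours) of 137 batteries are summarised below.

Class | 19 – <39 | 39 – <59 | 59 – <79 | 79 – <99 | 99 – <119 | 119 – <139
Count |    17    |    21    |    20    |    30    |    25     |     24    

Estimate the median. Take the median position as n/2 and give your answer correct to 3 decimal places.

Cumulative frequencies: 17, 38, 58, 88, 113, 137
n = 137; position = n/2 = 68.5.
This falls in the class 79 – <99: L = 79, F = 58, f = 30, h = 20.
Median ≈ 79 + ((68.5 − 58) / 30) × 20 = 86.0000

86.000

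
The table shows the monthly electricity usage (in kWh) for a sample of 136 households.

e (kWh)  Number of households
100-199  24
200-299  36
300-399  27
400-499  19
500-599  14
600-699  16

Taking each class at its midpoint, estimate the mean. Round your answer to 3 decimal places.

Midpoints: 149.5, 249.5, 349.5, 449.5, 549.5, 649.5
Σfm = 24×149.5 + 36×249.5 + 27×349.5 + 19×449.5 + 14×549.5 + 16×649.5 = 48632
n = Σf = 136
Mean = 48632 / 136 = 357.5882

357.588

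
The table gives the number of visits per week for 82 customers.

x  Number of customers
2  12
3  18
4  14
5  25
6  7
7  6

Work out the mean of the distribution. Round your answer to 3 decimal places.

4.183

Values: 2, 3, 4, 5, 6, 7
Σfx = 12×2 + 18×3 + 14×4 + 25×5 + 7×6 + 6×7 = 343
n = Σf = 82
Mean = 343 / 82 = 4.1829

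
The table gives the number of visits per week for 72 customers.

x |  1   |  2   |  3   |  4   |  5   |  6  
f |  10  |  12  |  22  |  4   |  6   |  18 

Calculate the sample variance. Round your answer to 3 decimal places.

Values: 1, 2, 3, 4, 5, 6
n = 72, Σfx = 254, mean = 3.5278
Σfx² = 1118
Σf(x − x̄)² = Σfx² − (Σfx)²/n = 1118 − 254²/72 = 221.9444
Sample variance = 221.9444 / 71 = 3.1260

3.126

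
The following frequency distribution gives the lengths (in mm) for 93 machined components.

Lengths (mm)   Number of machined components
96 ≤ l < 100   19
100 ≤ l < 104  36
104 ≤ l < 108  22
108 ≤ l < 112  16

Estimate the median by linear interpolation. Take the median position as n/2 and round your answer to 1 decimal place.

Cumulative frequencies: 19, 55, 77, 93
n = 93; position = n/2 = 46.5.
This falls in the class 100 ≤ l < 104: L = 100, F = 19, f = 36, h = 4.
Median ≈ 100 + ((46.5 − 19) / 36) × 4 = 103.0556

103.1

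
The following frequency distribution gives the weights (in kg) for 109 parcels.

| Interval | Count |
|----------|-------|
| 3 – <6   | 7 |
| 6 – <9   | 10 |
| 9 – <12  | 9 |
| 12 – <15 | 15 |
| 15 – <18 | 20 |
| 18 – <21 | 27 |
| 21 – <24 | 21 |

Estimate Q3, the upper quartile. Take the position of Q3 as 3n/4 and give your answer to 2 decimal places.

Cumulative frequencies: 7, 17, 26, 41, 61, 88, 109
n = 109; position = 3n/4 = 81.75.
This falls in the class 18 – <21: L = 18, F = 61, f = 27, h = 3.
Upper quartile ≈ 18 + ((81.75 − 61) / 27) × 3 = 20.3056

20.31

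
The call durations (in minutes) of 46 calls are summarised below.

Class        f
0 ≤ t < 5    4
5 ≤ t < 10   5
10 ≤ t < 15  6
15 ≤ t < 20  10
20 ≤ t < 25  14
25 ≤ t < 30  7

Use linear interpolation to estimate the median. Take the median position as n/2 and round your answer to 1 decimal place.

19.0

Cumulative frequencies: 4, 9, 15, 25, 39, 46
n = 46; position = n/2 = 23.
This falls in the class 15 ≤ t < 20: L = 15, F = 15, f = 10, h = 5.
Median ≈ 15 + ((23 − 15) / 10) × 5 = 19.0000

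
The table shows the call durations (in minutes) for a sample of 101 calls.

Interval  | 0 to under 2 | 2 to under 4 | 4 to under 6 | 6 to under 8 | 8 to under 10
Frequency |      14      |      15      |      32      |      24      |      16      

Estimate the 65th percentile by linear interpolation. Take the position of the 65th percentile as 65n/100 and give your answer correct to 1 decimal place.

Cumulative frequencies: 14, 29, 61, 85, 101
n = 101; position = 65n/100 = 65.65.
This falls in the class 6 to under 8: L = 6, F = 61, f = 24, h = 2.
65th percentile ≈ 6 + ((65.65 − 61) / 24) × 2 = 6.3875

6.4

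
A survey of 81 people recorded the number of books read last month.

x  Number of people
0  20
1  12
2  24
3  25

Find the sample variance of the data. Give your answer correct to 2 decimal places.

Values: 0, 1, 2, 3
n = 81, Σfx = 135, mean = 1.6667
Σfx² = 333
Σf(x − x̄)² = Σfx² − (Σfx)²/n = 333 − 135²/81 = 108.0000
Sample variance = 108.0000 / 80 = 1.3500

1.35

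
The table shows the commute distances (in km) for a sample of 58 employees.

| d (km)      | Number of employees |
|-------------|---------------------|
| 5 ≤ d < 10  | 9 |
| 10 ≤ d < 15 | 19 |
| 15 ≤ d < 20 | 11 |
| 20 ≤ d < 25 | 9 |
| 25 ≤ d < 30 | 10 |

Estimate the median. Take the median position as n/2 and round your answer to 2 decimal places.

15.45

Cumulative frequencies: 9, 28, 39, 48, 58
n = 58; position = n/2 = 29.
This falls in the class 15 ≤ d < 20: L = 15, F = 28, f = 11, h = 5.
Median ≈ 15 + ((29 − 28) / 11) × 5 = 15.4545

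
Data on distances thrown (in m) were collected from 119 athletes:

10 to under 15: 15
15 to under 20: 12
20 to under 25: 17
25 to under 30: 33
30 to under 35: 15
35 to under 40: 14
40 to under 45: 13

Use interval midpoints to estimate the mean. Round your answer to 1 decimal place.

Midpoints: 12.5, 17.5, 22.5, 27.5, 32.5, 37.5, 42.5
Σfm = 15×12.5 + 12×17.5 + 17×22.5 + 33×27.5 + 15×32.5 + 14×37.5 + 13×42.5 = 3252.5
n = Σf = 119
Mean = 3252.5 / 119 = 27.3319

27.3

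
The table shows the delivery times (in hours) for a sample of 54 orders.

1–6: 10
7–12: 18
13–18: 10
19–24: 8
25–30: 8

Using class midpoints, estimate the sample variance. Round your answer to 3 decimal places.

64.101

Midpoints: 3.5, 9.5, 15.5, 21.5, 27.5
n = 54, Σfm = 753, mean = 13.9444
Σfm² = 13897.5
Σf(m − x̄)² = Σfm² − (Σfm)²/n = 13897.5 − 753²/54 = 3397.3333
Sample variance = 3397.3333 / 53 = 64.1006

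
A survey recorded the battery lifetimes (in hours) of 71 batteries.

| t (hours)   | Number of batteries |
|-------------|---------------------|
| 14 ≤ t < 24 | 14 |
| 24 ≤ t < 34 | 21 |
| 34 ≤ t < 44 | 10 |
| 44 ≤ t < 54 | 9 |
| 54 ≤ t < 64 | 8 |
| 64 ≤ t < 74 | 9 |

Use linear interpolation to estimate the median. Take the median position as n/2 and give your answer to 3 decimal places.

Cumulative frequencies: 14, 35, 45, 54, 62, 71
n = 71; position = n/2 = 35.5.
This falls in the class 34 ≤ t < 44: L = 34, F = 35, f = 10, h = 10.
Median ≈ 34 + ((35.5 − 35) / 10) × 10 = 34.5000

34.500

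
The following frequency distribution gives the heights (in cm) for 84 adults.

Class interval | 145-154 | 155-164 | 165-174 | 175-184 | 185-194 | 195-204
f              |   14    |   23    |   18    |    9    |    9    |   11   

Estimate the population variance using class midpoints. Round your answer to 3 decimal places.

Midpoints: 149.5, 159.5, 169.5, 179.5, 189.5, 199.5
n = 84, Σfm = 14328, mean = 170.5714
Σfm² = 2466151
Σf(m − x̄)² = Σfm² − (Σfm)²/n = 2466151 − 14328²/84 = 22203.5714
Population variance = 22203.5714 / 84 = 264.3282

264.328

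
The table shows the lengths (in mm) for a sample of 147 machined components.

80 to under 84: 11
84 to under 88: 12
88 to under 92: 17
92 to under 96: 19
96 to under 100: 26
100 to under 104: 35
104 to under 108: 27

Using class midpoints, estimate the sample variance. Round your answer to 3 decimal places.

Midpoints: 82, 86, 90, 94, 98, 102, 106
n = 147, Σfm = 14230, mean = 96.8027
Σfm² = 1385516
Σf(m − x̄)² = Σfm² − (Σfm)²/n = 1385516 − 14230²/147 = 8013.2789
Sample variance = 8013.2789 / 146 = 54.8855

54.885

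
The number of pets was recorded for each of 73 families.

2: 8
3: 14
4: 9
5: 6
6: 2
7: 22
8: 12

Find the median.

Cumulative frequencies: 8, 22, 31, 37, 39, 61, 73
n = 73, so the median is the value in position (n+1)/2 = 37.
Position 37 falls at value 5.

5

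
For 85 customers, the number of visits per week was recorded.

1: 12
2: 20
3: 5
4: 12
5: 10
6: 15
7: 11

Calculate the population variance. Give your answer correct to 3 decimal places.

Values: 1, 2, 3, 4, 5, 6, 7
n = 85, Σfx = 332, mean = 3.9059
Σfx² = 1658
Σf(x − x̄)² = Σfx² − (Σfx)²/n = 1658 − 332²/85 = 361.2471
Population variance = 361.2471 / 85 = 4.2500

4.250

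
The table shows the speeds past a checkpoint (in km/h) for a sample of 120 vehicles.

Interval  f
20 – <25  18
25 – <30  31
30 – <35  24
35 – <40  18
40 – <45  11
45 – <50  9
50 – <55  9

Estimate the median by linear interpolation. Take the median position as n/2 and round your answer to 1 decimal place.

32.3

Cumulative frequencies: 18, 49, 73, 91, 102, 111, 120
n = 120; position = n/2 = 60.
This falls in the class 30 – <35: L = 30, F = 49, f = 24, h = 5.
Median ≈ 30 + ((60 − 49) / 24) × 5 = 32.2917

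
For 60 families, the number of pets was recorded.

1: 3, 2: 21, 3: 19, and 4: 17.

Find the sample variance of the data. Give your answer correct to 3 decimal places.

0.819

Values: 1, 2, 3, 4
n = 60, Σfx = 170, mean = 2.8333
Σfx² = 530
Σf(x − x̄)² = Σfx² − (Σfx)²/n = 530 − 170²/60 = 48.3333
Sample variance = 48.3333 / 59 = 0.8192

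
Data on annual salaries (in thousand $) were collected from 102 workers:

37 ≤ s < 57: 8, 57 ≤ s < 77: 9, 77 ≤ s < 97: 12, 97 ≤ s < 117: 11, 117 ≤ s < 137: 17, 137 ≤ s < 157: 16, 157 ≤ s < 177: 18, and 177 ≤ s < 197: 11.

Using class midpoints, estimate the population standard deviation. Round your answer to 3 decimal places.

42.204

Midpoints: 47, 67, 87, 107, 127, 147, 167, 187
n = 102, Σfm = 12774, mean = 125.2353
Σfm² = 1781438
Σf(m − x̄)² = Σfm² − (Σfm)²/n = 1781438 − 12774²/102 = 181682.3529
Population variance = 181682.3529 / 102 = 1781.1995
Standard deviation = √1781.1995 = 42.2043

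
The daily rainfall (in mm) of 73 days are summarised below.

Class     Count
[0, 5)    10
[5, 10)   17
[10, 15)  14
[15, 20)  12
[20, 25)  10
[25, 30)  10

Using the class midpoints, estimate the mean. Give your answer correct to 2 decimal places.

Midpoints: 2.5, 7.5, 12.5, 17.5, 22.5, 27.5
Σfm = 10×2.5 + 17×7.5 + 14×12.5 + 12×17.5 + 10×22.5 + 10×27.5 = 1037.5
n = Σf = 73
Mean = 1037.5 / 73 = 14.2123

14.21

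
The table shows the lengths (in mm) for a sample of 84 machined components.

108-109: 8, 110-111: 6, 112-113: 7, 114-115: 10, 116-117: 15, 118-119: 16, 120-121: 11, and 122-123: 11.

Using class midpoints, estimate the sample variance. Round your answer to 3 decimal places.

18.260

Midpoints: 108.5, 110.5, 112.5, 114.5, 116.5, 118.5, 120.5, 122.5
n = 84, Σfm = 9780, mean = 116.4286
Σfm² = 1140187
Σf(m − x̄)² = Σfm² − (Σfm)²/n = 1140187 − 9780²/84 = 1515.5714
Sample variance = 1515.5714 / 83 = 18.2599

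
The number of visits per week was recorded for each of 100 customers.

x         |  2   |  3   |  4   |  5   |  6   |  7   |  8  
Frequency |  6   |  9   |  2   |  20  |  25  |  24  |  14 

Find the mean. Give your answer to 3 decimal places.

Values: 2, 3, 4, 5, 6, 7, 8
Σfx = 6×2 + 9×3 + 2×4 + 20×5 + 25×6 + 24×7 + 14×8 = 577
n = Σf = 100
Mean = 577 / 100 = 5.7700

5.770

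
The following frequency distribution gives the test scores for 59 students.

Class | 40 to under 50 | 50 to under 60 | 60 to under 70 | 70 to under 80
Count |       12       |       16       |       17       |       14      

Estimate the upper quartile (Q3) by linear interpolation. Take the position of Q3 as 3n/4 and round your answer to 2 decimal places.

69.56

Cumulative frequencies: 12, 28, 45, 59
n = 59; position = 3n/4 = 44.25.
This falls in the class 60 to under 70: L = 60, F = 28, f = 17, h = 10.
Upper quartile ≈ 60 + ((44.25 − 28) / 17) × 10 = 69.5588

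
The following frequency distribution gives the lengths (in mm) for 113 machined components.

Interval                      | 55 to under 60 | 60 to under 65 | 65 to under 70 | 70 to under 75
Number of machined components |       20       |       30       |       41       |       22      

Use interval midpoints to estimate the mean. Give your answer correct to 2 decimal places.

65.38

Midpoints: 57.5, 62.5, 67.5, 72.5
Σfm = 20×57.5 + 30×62.5 + 41×67.5 + 22×72.5 = 7387.5
n = Σf = 113
Mean = 7387.5 / 113 = 65.3761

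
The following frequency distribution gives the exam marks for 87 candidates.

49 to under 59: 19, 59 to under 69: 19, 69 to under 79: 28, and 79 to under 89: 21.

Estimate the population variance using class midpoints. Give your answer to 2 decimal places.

Midpoints: 54, 64, 74, 84
n = 87, Σfm = 6078, mean = 69.8621
Σfm² = 434732
Σf(m − x̄)² = Σfm² − (Σfm)²/n = 434732 − 6078²/87 = 10110.3448
Population variance = 10110.3448 / 87 = 116.2109

116.21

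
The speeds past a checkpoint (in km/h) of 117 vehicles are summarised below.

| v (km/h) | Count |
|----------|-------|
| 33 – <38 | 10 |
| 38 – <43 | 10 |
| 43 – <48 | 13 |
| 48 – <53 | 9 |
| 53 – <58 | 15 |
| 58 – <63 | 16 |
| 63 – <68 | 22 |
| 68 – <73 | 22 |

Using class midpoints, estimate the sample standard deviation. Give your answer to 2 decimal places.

11.46

Midpoints: 35.5, 40.5, 45.5, 50.5, 55.5, 60.5, 65.5, 70.5
n = 117, Σfm = 6598.5, mean = 56.3974
Σfm² = 387369.25
Σf(m − x̄)² = Σfm² − (Σfm)²/n = 387369.25 − 6598.5²/117 = 15230.7692
Sample variance = 15230.7692 / 116 = 131.2997
Standard deviation = √131.2997 = 11.4586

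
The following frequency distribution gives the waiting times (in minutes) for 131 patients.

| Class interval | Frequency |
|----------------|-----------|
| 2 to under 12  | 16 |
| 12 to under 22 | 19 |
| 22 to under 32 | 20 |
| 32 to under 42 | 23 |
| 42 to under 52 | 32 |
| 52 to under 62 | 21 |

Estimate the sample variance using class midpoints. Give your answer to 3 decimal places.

Midpoints: 7, 17, 27, 37, 47, 57
n = 131, Σfm = 4527, mean = 34.5573
Σfm² = 191259
Σf(m − x̄)² = Σfm² − (Σfm)²/n = 191259 − 4527²/131 = 34818.3206
Sample variance = 34818.3206 / 130 = 267.8332

267.833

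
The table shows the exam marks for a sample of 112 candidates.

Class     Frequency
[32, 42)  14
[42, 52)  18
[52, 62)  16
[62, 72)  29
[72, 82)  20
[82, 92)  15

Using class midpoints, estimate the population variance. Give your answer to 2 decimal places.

Midpoints: 37, 47, 57, 67, 77, 87
n = 112, Σfm = 7064, mean = 63.0714
Σfm² = 473208
Σf(m − x̄)² = Σfm² − (Σfm)²/n = 473208 − 7064²/112 = 27671.4286
Population variance = 27671.4286 / 112 = 247.0663

247.07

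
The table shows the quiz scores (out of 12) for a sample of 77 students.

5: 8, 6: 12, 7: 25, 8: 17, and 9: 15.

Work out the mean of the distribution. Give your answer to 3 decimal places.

Values: 5, 6, 7, 8, 9
Σfx = 8×5 + 12×6 + 25×7 + 17×8 + 15×9 = 558
n = Σf = 77
Mean = 558 / 77 = 7.2468

7.247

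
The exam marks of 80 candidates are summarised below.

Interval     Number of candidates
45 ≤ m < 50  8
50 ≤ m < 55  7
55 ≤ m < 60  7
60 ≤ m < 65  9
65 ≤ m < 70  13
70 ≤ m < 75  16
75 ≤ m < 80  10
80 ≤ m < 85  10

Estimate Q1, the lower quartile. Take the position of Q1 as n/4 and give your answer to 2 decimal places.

Cumulative frequencies: 8, 15, 22, 31, 44, 60, 70, 80
n = 80; position = n/4 = 20.
This falls in the class 55 ≤ m < 60: L = 55, F = 15, f = 7, h = 5.
Lower quartile ≈ 55 + ((20 − 15) / 7) × 5 = 58.5714

58.57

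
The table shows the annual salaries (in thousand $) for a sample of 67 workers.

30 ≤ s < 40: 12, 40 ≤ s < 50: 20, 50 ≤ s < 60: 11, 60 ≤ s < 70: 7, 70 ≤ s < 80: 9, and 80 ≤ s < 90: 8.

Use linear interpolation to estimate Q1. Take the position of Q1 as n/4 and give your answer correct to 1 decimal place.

42.4

Cumulative frequencies: 12, 32, 43, 50, 59, 67
n = 67; position = n/4 = 16.75.
This falls in the class 40 ≤ s < 50: L = 40, F = 12, f = 20, h = 10.
Lower quartile ≈ 40 + ((16.75 − 12) / 20) × 10 = 42.3750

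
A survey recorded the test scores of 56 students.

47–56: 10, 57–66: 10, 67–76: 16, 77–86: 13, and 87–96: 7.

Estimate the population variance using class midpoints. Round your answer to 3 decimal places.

Midpoints: 51.5, 61.5, 71.5, 81.5, 91.5
n = 56, Σfm = 3974, mean = 70.9643
Σfm² = 291096
Σf(m − x̄)² = Σfm² − (Σfm)²/n = 291096 − 3974²/56 = 9083.9286
Population variance = 9083.9286 / 56 = 162.2130

162.213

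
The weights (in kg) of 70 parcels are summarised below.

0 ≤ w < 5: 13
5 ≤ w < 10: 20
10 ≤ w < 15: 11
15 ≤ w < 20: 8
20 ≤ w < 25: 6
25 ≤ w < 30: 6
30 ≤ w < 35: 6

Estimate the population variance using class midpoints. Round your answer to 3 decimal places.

Midpoints: 2.5, 7.5, 12.5, 17.5, 22.5, 27.5, 32.5
n = 70, Σfm = 955, mean = 13.6429
Σfm² = 19287.5
Σf(m − x̄)² = Σfm² − (Σfm)²/n = 19287.5 − 955²/70 = 6258.5714
Population variance = 6258.5714 / 70 = 89.4082

89.408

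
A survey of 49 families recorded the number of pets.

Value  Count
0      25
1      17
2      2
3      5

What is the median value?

0

Cumulative frequencies: 25, 42, 44, 49
n = 49, so the median is the value in position (n+1)/2 = 25.
Position 25 falls at value 0.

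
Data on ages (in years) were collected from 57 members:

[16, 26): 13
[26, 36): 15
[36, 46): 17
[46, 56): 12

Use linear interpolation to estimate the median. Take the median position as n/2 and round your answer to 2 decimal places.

36.29

Cumulative frequencies: 13, 28, 45, 57
n = 57; position = n/2 = 28.5.
This falls in the class [36, 46): L = 36, F = 28, f = 17, h = 10.
Median ≈ 36 + ((28.5 − 28) / 17) × 10 = 36.2941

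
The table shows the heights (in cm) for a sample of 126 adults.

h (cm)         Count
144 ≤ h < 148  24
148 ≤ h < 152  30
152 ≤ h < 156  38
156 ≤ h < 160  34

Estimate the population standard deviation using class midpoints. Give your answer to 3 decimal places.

4.286

Midpoints: 146, 150, 154, 158
n = 126, Σfm = 19228, mean = 152.6032
Σfm² = 2936568
Σf(m − x̄)² = Σfm² − (Σfm)²/n = 2936568 − 19228²/126 = 2314.1587
Population variance = 2314.1587 / 126 = 18.3663
Standard deviation = √18.3663 = 4.2856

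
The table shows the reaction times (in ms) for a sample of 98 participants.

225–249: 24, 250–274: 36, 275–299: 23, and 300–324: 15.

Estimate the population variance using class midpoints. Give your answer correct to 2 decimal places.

627.67

Midpoints: 237, 262, 287, 312
n = 98, Σfm = 26401, mean = 269.3980
Σfm² = 7173887
Σf(m − x̄)² = Σfm² − (Σfm)²/n = 7173887 − 26401²/98 = 61511.4796
Population variance = 61511.4796 / 98 = 627.6682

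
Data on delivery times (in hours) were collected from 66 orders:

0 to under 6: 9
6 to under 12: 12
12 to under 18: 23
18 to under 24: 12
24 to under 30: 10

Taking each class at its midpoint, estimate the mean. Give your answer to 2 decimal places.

Midpoints: 3, 9, 15, 21, 27
Σfm = 9×3 + 12×9 + 23×15 + 12×21 + 10×27 = 1002
n = Σf = 66
Mean = 1002 / 66 = 15.1818

15.18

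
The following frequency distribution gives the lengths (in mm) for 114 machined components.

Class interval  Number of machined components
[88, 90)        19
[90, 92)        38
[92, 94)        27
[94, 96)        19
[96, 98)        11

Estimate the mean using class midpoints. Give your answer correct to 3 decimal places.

92.386

Midpoints: 89, 91, 93, 95, 97
Σfm = 19×89 + 38×91 + 27×93 + 19×95 + 11×97 = 10532
n = Σf = 114
Mean = 10532 / 114 = 92.3860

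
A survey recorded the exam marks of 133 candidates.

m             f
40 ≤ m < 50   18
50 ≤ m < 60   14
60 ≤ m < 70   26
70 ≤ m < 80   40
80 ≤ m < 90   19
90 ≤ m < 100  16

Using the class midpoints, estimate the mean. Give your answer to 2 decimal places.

70.71

Midpoints: 45, 55, 65, 75, 85, 95
Σfm = 18×45 + 14×55 + 26×65 + 40×75 + 19×85 + 16×95 = 9405
n = Σf = 133
Mean = 9405 / 133 = 70.7143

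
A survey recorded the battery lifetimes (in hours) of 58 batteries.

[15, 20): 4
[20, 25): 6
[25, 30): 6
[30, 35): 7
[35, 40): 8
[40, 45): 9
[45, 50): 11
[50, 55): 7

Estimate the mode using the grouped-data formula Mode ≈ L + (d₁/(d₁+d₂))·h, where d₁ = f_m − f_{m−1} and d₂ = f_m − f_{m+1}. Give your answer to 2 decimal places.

Modal class: [45, 50) (highest frequency 11).
d₁ = 11 − 9 = 2, d₂ = 11 − 7 = 4
Mode ≈ 45 + (2/(2+4)) × 5 = 45 + 1.6667 = 46.6667

46.67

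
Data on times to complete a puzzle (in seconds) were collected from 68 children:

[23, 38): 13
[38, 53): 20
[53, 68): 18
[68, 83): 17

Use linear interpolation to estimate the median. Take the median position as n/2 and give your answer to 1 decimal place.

Cumulative frequencies: 13, 33, 51, 68
n = 68; position = n/2 = 34.
This falls in the class [53, 68): L = 53, F = 33, f = 18, h = 15.
Median ≈ 53 + ((34 − 33) / 18) × 15 = 53.8333

53.8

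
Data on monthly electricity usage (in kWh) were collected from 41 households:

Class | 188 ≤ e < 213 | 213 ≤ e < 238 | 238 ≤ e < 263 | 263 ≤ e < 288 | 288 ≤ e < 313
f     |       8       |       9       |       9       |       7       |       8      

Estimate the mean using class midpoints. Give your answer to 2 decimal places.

Midpoints: 200.5, 225.5, 250.5, 275.5, 300.5
Σfm = 8×200.5 + 9×225.5 + 9×250.5 + 7×275.5 + 8×300.5 = 10220.5
n = Σf = 41
Mean = 10220.5 / 41 = 249.2805

249.28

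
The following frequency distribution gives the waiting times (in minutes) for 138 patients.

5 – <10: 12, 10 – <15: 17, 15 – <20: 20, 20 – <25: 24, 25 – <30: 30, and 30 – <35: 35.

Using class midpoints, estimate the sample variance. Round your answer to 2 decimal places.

Midpoints: 7.5, 12.5, 17.5, 22.5, 27.5, 32.5
n = 138, Σfm = 3155, mean = 22.8623
Σfm² = 81262.5
Σf(m − x̄)² = Σfm² − (Σfm)²/n = 81262.5 − 3155²/138 = 9131.8841
Sample variance = 9131.8841 / 137 = 66.6561

66.66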